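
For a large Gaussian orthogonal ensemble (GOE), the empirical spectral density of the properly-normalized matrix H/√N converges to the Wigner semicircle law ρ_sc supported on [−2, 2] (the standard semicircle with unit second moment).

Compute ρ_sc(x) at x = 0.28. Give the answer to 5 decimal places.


ρ_sc(x) = (1/(2π)) √(4 − x²). With x = 0.28:
  4 − x² = 4 − (0.28)² = 4 − 0.078400 = 3.921600.
  √(4 − x²) = 1.980303.
  1/(2π) = 0.159155.
  ρ_sc(0.28) = 0.159155 · 1.980303 = 0.315175.

Rounded to 5 decimal places: ρ_sc(0.28) ≈ 0.31518.


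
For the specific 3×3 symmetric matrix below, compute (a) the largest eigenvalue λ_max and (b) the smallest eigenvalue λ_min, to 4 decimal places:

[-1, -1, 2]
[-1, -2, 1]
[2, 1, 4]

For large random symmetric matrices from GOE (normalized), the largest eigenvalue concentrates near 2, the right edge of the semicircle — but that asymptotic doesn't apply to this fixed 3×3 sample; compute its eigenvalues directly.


Since M is real symmetric, all three eigenvalues are real; they are the roots of det(λI − M) = λ³ − (tr M) λ² + s λ − det M, where s is the sum of the principal 2×2 minors.
tr M = -1 + (-2) + 4 = 1.
s = ((-1)·(-2) − (-1)²) + ((-1)·4 − 2²) + ((-2)·4 − 1²) = 1 + (-8) + (-9) = -16.
det M (expand along row 1) = (-1)·(-9) − (-1)·(-6) + 2·3 = 9.
Characteristic polynomial: λ³ − λ² − 16λ − 9 = 0.
Substitute λ = y + (tr M)/3 = y + 0.333333 to remove the quadratic term: y³ + p·y + q = 0 with p = s − (tr M)²/3 = -16.333333 and q = −2(tr M)³/27 + (tr M)·s/3 − det M = -14.407407.
Three real roots ⇒ use the trigonometric (Viète) form: r = 2√(−p/3) = 4.666667, φ = arccos(3q/(p·r)) = arccos(0.567055) = 0.967870 rad.
y_k = r·cos(φ/3 − 2πk/3) for k = 0, 1, 2 gives y = 4.425899, -0.931585, -3.494314.
λ_k = y_k + 0.333333 gives λ = 4.7592, -0.5983, -3.1610 (check: the sum is 1.0000 = tr M).

Hence λ_max = 4.7592 and λ_min = -3.1610.


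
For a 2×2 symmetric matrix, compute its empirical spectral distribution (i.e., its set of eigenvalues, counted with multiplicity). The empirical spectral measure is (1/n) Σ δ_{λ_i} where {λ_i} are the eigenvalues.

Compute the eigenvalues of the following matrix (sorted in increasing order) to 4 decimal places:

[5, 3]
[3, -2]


Since M is real symmetric, both eigenvalues are real; they are the roots of det(λI − M) = λ² − (tr M) λ + det M.
tr M = 5 + (-2) = 3.
det M = 5·(-2) − 3² = -10 − 9 = -19.
Characteristic polynomial: λ² − 3λ − 19 = 0.
Discriminant Δ = (tr M)² − 4·det M = 9 − (-76) = 85; √Δ = 9.219544.
λ = (tr M ± √Δ)/2 = (3 ± 9.219544)/2, giving (tr M − √Δ)/2 = -3.1098 and (tr M + √Δ)/2 = 6.1098.

Eigenvalues sorted in increasing order: [-3.1098, 6.1098].


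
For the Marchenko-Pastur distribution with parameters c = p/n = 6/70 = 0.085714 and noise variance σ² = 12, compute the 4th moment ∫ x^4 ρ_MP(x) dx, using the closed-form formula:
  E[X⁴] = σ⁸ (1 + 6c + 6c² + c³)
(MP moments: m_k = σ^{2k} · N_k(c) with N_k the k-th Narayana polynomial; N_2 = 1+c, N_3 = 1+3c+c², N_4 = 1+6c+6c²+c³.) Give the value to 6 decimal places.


E[X⁴] = σ⁸ (1 + 6c + 6c² + c³) (fourth MP moment). With σ² = 12 (so σ⁸ = 20736) and c = 6/70 = 0.085714: E[X⁴] = 20736 · (1 + 6·0.085714 + 6·(0.085714)² + (0.085714)³) = 20736 · 1.558997.

So E[X^4] = 32327.363545.


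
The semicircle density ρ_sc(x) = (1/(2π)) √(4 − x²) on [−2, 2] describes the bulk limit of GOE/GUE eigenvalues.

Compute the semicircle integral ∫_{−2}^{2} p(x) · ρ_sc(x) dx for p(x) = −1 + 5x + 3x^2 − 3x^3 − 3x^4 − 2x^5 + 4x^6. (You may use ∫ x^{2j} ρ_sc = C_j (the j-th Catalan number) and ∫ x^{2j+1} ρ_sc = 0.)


Write p(x) = Σ a_i x^i, split into monomials and integrate each against ρ_sc separately.
Using ∫ x^{2j} ρ_sc = C_j = (1/(j+1)) C(2j, j) (Catalan numbers) and ∫ x^{2j+1} ρ_sc = 0 (odd monomials vanish by symmetry):
  i = 0 (even): a_0 · C_{0} = -1 · 1 = -1
  i = 1 (odd): ∫ x^1 ρ_sc = 0 (vanishes)
  i = 2 (even): a_2 · C_{1} = 3 · 1 = 3
  i = 3 (odd): ∫ x^3 ρ_sc = 0 (vanishes)
  i = 4 (even): a_4 · C_{2} = -3 · 2 = -6
  i = 5 (odd): ∫ x^5 ρ_sc = 0 (vanishes)
  i = 6 (even): a_6 · C_{3} = 4 · 5 = 20

Summing the contributions: ∫_{−2}^{2} p(x) ρ_sc(x) dx = (-1) + 3 + (-6) + 20 = 16.


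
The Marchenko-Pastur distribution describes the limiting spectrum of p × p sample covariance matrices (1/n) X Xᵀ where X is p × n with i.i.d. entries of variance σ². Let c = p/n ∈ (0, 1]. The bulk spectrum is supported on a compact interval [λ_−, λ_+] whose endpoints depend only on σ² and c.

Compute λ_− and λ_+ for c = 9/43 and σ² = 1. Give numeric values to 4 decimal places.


c = 9/43 = 0.209302; √c = 0.457496.
λ_− = σ² (1 − √c)² = 1 · (1 − 0.457496)² = 1 · (0.542504)² = 0.294311.
λ_+ = σ² (1 + √c)² = 1 · (1 + 0.457496)² = 1 · (1.457496)² = 2.124294.

Rounded to 4 decimal places: λ_− ≈ 0.2943, λ_+ ≈ 2.1243.


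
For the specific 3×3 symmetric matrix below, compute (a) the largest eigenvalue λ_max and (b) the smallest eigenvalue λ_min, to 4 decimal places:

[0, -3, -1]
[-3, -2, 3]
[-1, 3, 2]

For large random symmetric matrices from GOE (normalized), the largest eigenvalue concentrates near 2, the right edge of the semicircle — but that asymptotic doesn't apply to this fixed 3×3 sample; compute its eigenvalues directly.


Since M is real symmetric, all three eigenvalues are real; they are the roots of det(λI − M) = λ³ − (tr M) λ² + s λ − det M, where s is the sum of the principal 2×2 minors.
tr M = 0 + (-2) + 2 = 0.
s = (0·(-2) − (-3)²) + (0·2 − (-1)²) + ((-2)·2 − 3²) = -9 + (-1) + (-13) = -23.
det M (expand along row 1) = 0·(-13) − (-3)·(-3) + (-1)·(-11) = 2.
Characteristic polynomial: λ³ − 23λ − 2 = 0.
Substitute λ = y + (tr M)/3 = y + 0.000000 to remove the quadratic term: y³ + p·y + q = 0 with p = s − (tr M)²/3 = -23.000000 and q = −2(tr M)³/27 + (tr M)·s/3 − det M = -2.000000.
Three real roots ⇒ use the trigonometric (Viète) form: r = 2√(−p/3) = 5.537749, φ = arccos(3q/(p·r)) = arccos(0.047108) = 1.523671 rad.
y_k = r·cos(φ/3 − 2πk/3) for k = 0, 1, 2 gives y = 4.838732, -0.086985, -4.751747.
λ_k = y_k + 0.000000 gives λ = 4.8387, -0.0870, -4.7517 (check: the sum is 0.0000 = tr M).

Hence λ_max = 4.8387 and λ_min = -4.7517.


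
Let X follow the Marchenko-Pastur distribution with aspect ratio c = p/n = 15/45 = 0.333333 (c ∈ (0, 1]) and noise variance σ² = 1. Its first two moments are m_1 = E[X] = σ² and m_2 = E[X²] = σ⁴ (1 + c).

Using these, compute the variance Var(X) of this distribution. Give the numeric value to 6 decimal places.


m_1 = E[X] = σ² = 1, so m_1² = 1.
m_2 = E[X²] = σ⁴ (1 + c) = 1 · (1 + 0.333333) = 1 · 1.333333 = 1.333333.
(Note m_2 − m_1² simplifies to c · σ⁴ = 0.333333 · 1.)

Var(X) = m_2 − m_1² = 1.333333 − 1 = 0.333333.


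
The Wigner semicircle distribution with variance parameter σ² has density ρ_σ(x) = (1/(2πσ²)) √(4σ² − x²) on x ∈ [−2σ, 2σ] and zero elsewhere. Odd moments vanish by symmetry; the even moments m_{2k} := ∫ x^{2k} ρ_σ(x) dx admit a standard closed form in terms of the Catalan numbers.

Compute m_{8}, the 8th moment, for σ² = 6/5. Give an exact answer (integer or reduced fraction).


By the scaled semicircle moment identity, m_{2k} = σ^{2k} · C_k with k = 4.
C_4 = (1/(k+1)) · C(2k, k) = (1/5) · C(8, 4) = (1/5) · 70 = 14.
σ^{2k} = (σ²)^k = (6/5)^4 = 1296/625.

Therefore m_{8} = σ^{8} · C_4 = (1296/625) · 14 = 18144/625.


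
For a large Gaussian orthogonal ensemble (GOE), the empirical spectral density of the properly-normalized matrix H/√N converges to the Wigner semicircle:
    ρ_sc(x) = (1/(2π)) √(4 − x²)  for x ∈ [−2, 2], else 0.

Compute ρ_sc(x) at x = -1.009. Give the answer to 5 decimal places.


ρ_sc(x) = (1/(2π)) √(4 − x²). With x = -1.009:
  4 − x² = 4 − (-1.009)² = 4 − 1.018081 = 2.981919.
  √(4 − x²) = 1.726823.
  1/(2π) = 0.159155.
  ρ_sc(-1.009) = 0.159155 · 1.726823 = 0.274832.

Rounded to 5 decimal places: ρ_sc(-1.009) ≈ 0.27483.


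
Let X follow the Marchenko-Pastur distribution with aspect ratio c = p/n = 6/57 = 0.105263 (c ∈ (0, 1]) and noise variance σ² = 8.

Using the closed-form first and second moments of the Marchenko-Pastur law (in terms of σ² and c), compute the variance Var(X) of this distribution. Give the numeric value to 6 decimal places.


Recall the MP moments m_1 = E[X] = σ² and m_2 = E[X²] = σ⁴ (1 + c).
m_1 = E[X] = σ² = 8, so m_1² = 64.
m_2 = E[X²] = σ⁴ (1 + c) = 64 · (1 + 0.105263) = 64 · 1.105263 = 70.736842.
(Note m_2 − m_1² simplifies to c · σ⁴ = 0.105263 · 64.)

Var(X) = m_2 − m_1² = 70.736842 − 64 = 6.736842.


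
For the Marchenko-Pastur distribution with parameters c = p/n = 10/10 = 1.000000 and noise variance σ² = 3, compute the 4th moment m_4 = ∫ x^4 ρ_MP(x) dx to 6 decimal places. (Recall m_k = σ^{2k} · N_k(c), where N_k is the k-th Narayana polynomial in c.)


E[X⁴] = σ⁸ (1 + 6c + 6c² + c³) (fourth MP moment). With σ² = 3 (so σ⁸ = 81) and c = 10/10 = 1.000000: E[X⁴] = 81 · (1 + 6·1.000000 + 6·(1.000000)² + (1.000000)³) = 81 · 14.000000.

So E[X^4] = 1134.000000.


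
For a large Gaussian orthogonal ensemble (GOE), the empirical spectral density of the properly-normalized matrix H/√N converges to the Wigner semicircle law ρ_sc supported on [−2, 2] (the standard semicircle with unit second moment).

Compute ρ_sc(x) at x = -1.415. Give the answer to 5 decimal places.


ρ_sc(x) = (1/(2π)) √(4 − x²). With x = -1.415:
  4 − x² = 4 − (-1.415)² = 4 − 2.002225 = 1.997775.
  √(4 − x²) = 1.413427.
  1/(2π) = 0.159155.
  ρ_sc(-1.415) = 0.159155 · 1.413427 = 0.224954.

Rounded to 5 decimal places: ρ_sc(-1.415) ≈ 0.22495.


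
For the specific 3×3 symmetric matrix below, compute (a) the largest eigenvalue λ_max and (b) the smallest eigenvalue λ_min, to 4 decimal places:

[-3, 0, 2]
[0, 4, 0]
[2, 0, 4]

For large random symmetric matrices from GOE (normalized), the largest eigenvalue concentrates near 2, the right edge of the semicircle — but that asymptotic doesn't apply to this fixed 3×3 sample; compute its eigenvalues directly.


Since M is real symmetric, all three eigenvalues are real; they are the roots of det(λI − M) = λ³ − (tr M) λ² + s λ − det M, where s is the sum of the principal 2×2 minors.
tr M = -3 + 4 + 4 = 5.
s = ((-3)·4 − 0²) + ((-3)·4 − 2²) + (4·4 − 0²) = -12 + (-16) + 16 = -12.
det M (expand along row 1) = (-3)·16 − 0·0 + 2·(-8) = -64.
Characteristic polynomial: λ³ − 5λ² − 12λ + 64 = 0.
Substitute λ = y + (tr M)/3 = y + 1.666667 to remove the quadratic term: y³ + p·y + q = 0 with p = s − (tr M)²/3 = -20.333333 and q = −2(tr M)³/27 + (tr M)·s/3 − det M = 34.740741.
Three real roots ⇒ use the trigonometric (Viète) form: r = 2√(−p/3) = 5.206833, φ = arccos(3q/(p·r)) = arccos(-0.984415) = 2.964811 rad.
y_k = r·cos(φ/3 − 2πk/3) for k = 0, 1, 2 gives y = 2.864462, 2.333333, -5.197796.
λ_k = y_k + 1.666667 gives λ = 4.5311, 4.0000, -3.5311 (check: the sum is 5.0000 = tr M).

Hence λ_max = 4.5311 and λ_min = -3.5311.


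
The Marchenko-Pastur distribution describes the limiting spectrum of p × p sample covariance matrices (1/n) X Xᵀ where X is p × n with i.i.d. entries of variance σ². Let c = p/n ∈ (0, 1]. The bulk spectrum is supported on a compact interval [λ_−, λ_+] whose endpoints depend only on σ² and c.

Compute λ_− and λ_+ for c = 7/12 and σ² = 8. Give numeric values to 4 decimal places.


c = 7/12 = 0.583333; √c = 0.763763.
λ_− = σ² (1 − √c)² = 8 · (1 − 0.763763)² = 8 · (0.236237)² = 0.446465.
λ_+ = σ² (1 + √c)² = 8 · (1 + 0.763763)² = 8 · (1.763763)² = 24.886869.

Rounded to 4 decimal places: λ_− ≈ 0.4465, λ_+ ≈ 24.8869.


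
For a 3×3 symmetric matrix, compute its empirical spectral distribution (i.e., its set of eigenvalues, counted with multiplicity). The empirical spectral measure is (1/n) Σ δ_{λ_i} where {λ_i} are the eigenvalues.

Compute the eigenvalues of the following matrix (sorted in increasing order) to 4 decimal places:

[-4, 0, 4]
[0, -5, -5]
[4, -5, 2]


Since M is real symmetric, all three eigenvalues are real; they are the roots of det(λI − M) = λ³ − (tr M) λ² + s λ − det M, where s is the sum of the principal 2×2 minors.
tr M = -4 + (-5) + 2 = -7.
s = ((-4)·(-5) − 0²) + ((-4)·2 − 4²) + ((-5)·2 − (-5)²) = 20 + (-24) + (-35) = -39.
det M (expand along row 1) = (-4)·(-35) − 0·20 + 4·20 = 220.
Characteristic polynomial: λ³ + 7λ² − 39λ − 220 = 0.
Substitute λ = y + (tr M)/3 = y − 2.333333 to remove the quadratic term: y³ + p·y + q = 0 with p = s − (tr M)²/3 = -55.333333 and q = −2(tr M)³/27 + (tr M)·s/3 − det M = -103.592593.
Three real roots ⇒ use the trigonometric (Viète) form: r = 2√(−p/3) = 8.589399, φ = arccos(3q/(p·r)) = arccos(0.653883) = 0.858090 rad.
y_k = r·cos(φ/3 − 2πk/3) for k = 0, 1, 2 gives y = 8.240425, -2.021431, -6.218994.
λ_k = y_k − 2.333333 gives λ = 5.9071, -4.3548, -8.5523 (check: the sum is -7.0000 = tr M).

Eigenvalues sorted in increasing order: [-8.5523, -4.3548, 5.9071].


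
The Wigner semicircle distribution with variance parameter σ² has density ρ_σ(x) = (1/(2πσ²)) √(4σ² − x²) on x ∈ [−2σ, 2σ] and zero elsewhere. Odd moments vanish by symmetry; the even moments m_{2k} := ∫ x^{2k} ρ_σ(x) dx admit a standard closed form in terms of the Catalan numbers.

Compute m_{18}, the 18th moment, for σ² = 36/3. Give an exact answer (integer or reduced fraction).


By the scaled semicircle moment identity, m_{2k} = σ^{2k} · C_k with k = 9.
C_9 = (1/(k+1)) · C(2k, k) = (1/10) · C(18, 9) = (1/10) · 48620 = 4862.
σ^{2k} = (σ²)^k = (36/3)^9 = 5159780352.

Therefore m_{18} = σ^{18} · C_9 = 5159780352 · 4862 = 25086852071424.


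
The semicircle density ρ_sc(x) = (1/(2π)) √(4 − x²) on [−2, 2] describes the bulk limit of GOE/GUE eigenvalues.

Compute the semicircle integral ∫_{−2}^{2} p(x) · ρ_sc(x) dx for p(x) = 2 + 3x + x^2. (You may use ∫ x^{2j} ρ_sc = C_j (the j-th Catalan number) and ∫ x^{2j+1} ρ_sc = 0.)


Write p(x) = Σ a_i x^i, split into monomials and integrate each against ρ_sc separately.
Using ∫ x^{2j} ρ_sc = C_j = (1/(j+1)) C(2j, j) (Catalan numbers) and ∫ x^{2j+1} ρ_sc = 0 (odd monomials vanish by symmetry):
  i = 0 (even): a_0 · C_{0} = 2 · 1 = 2
  i = 1 (odd): ∫ x^1 ρ_sc = 0 (vanishes)
  i = 2 (even): a_2 · C_{1} = 1 · 1 = 1

Summing the contributions: ∫_{−2}^{2} p(x) ρ_sc(x) dx = 2 + 1 = 3.


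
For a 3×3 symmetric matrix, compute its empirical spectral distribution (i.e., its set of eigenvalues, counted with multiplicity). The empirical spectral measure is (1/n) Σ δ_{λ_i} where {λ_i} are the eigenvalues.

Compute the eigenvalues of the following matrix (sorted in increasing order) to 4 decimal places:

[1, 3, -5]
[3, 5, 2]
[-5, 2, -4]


Since M is real symmetric, all three eigenvalues are real; they are the roots of det(λI − M) = λ³ − (tr M) λ² + s λ − det M, where s is the sum of the principal 2×2 minors.
tr M = 1 + 5 + (-4) = 2.
s = (1·5 − 3²) + (1·(-4) − (-5)²) + (5·(-4) − 2²) = -4 + (-29) + (-24) = -57.
det M (expand along row 1) = 1·(-24) − 3·(-2) + (-5)·31 = -173.
Characteristic polynomial: λ³ − 2λ² − 57λ + 173 = 0.
Substitute λ = y + (tr M)/3 = y + 0.666667 to remove the quadratic term: y³ + p·y + q = 0 with p = s − (tr M)²/3 = -58.333333 and q = −2(tr M)³/27 + (tr M)·s/3 − det M = 134.407407.
Three real roots ⇒ use the trigonometric (Viète) form: r = 2√(−p/3) = 8.819171, φ = arccos(3q/(p·r)) = arccos(-0.783790) = 2.471542 rad.
y_k = r·cos(φ/3 − 2πk/3) for k = 0, 1, 2 gives y = 5.991773, 2.608338, -8.600111.
λ_k = y_k + 0.666667 gives λ = 6.6584, 3.2750, -7.9334 (check: the sum is 2.0000 = tr M).

Eigenvalues sorted in increasing order: [-7.9334, 3.2750, 6.6584].


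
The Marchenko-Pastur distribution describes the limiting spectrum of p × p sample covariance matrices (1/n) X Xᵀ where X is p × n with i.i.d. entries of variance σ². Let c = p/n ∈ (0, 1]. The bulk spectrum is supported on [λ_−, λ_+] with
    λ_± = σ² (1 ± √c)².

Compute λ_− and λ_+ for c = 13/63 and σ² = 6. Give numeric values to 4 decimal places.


c = 13/63 = 0.206349; √c = 0.454257.
λ_− = σ² (1 − √c)² = 6 · (1 − 0.454257)² = 6 · (0.545743)² = 1.787014.
λ_+ = σ² (1 + √c)² = 6 · (1 + 0.454257)² = 6 · (1.454257)² = 12.689176.

Rounded to 4 decimal places: λ_− ≈ 1.7870, λ_+ ≈ 12.6892.


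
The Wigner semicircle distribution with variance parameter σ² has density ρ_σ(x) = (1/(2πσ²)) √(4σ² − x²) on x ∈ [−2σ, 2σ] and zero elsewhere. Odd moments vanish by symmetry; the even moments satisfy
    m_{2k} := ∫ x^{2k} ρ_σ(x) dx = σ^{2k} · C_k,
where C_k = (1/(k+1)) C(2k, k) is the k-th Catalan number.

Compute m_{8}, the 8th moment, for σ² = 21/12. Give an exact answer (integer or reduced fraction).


By the scaled semicircle moment identity, m_{2k} = σ^{2k} · C_k with k = 4.
C_4 = (1/(k+1)) · C(2k, k) = (1/5) · C(8, 4) = (1/5) · 70 = 14.
σ^{2k} = (σ²)^k = (21/12)^4 = 2401/256.

Therefore m_{8} = σ^{8} · C_4 = (2401/256) · 14 = 16807/128.


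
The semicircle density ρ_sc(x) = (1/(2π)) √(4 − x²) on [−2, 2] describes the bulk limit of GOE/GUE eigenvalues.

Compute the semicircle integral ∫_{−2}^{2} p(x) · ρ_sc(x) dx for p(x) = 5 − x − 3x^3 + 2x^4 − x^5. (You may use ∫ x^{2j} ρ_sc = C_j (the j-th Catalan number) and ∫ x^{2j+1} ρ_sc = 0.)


Write p(x) = Σ a_i x^i, split into monomials and integrate each against ρ_sc separately.
Using ∫ x^{2j} ρ_sc = C_j = (1/(j+1)) C(2j, j) (Catalan numbers) and ∫ x^{2j+1} ρ_sc = 0 (odd monomials vanish by symmetry):
  i = 0 (even): a_0 · C_{0} = 5 · 1 = 5
  i = 1 (odd): ∫ x^1 ρ_sc = 0 (vanishes)
  i = 3 (odd): ∫ x^3 ρ_sc = 0 (vanishes)
  i = 4 (even): a_4 · C_{2} = 2 · 2 = 4
  i = 5 (odd): ∫ x^5 ρ_sc = 0 (vanishes)

Summing the contributions: ∫_{−2}^{2} p(x) ρ_sc(x) dx = 5 + 4 = 9.


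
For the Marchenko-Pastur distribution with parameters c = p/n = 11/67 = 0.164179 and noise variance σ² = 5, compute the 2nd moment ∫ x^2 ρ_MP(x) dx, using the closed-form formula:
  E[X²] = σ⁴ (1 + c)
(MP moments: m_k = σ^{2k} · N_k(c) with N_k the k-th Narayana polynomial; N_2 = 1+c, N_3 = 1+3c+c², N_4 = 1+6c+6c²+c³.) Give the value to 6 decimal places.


E[X²] = σ⁴ (1 + c) (second MP moment). With σ² = 5 (so σ⁴ = 25) and c = 11/67 = 0.164179: E[X²] = 25 · (1 + 0.164179) = 25 · 1.164179.

So E[X^2] = 29.104478.


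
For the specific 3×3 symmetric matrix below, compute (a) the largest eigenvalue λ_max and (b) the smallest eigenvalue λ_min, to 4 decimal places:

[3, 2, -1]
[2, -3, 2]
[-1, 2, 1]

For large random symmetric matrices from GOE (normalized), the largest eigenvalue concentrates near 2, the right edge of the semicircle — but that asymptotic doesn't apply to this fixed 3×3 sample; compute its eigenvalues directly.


Since M is real symmetric, all three eigenvalues are real; they are the roots of det(λI − M) = λ³ − (tr M) λ² + s λ − det M, where s is the sum of the principal 2×2 minors.
tr M = 3 + (-3) + 1 = 1.
s = (3·(-3) − 2²) + (3·1 − (-1)²) + ((-3)·1 − 2²) = -13 + 2 + (-7) = -18.
det M (expand along row 1) = 3·(-7) − 2·4 + (-1)·1 = -30.
Characteristic polynomial: λ³ − λ² − 18λ + 30 = 0.
Substitute λ = y + (tr M)/3 = y + 0.333333 to remove the quadratic term: y³ + p·y + q = 0 with p = s − (tr M)²/3 = -18.333333 and q = −2(tr M)³/27 + (tr M)·s/3 − det M = 23.925926.
Three real roots ⇒ use the trigonometric (Viète) form: r = 2√(−p/3) = 4.944132, φ = arccos(3q/(p·r)) = arccos(-0.791878) = 2.484675 rad.
y_k = r·cos(φ/3 − 2πk/3) for k = 0, 1, 2 gives y = 3.343146, 1.482927, -4.826072.
λ_k = y_k + 0.333333 gives λ = 3.6765, 1.8163, -4.4927 (check: the sum is 1.0000 = tr M).

Hence λ_max = 3.6765 and λ_min = -4.4927.


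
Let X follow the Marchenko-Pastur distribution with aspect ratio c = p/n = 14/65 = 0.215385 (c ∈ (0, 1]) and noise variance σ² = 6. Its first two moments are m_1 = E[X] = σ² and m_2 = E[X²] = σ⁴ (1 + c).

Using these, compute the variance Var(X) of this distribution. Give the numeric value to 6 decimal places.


m_1 = E[X] = σ² = 6, so m_1² = 36.
m_2 = E[X²] = σ⁴ (1 + c) = 36 · (1 + 0.215385) = 36 · 1.215385 = 43.753846.
(Note m_2 − m_1² simplifies to c · σ⁴ = 0.215385 · 36.)

Var(X) = m_2 − m_1² = 43.753846 − 36 = 7.753846.


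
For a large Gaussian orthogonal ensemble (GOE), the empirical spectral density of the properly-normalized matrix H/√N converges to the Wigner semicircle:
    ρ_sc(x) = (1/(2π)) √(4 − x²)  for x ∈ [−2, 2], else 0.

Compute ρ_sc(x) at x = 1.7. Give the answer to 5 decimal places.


ρ_sc(x) = (1/(2π)) √(4 − x²). With x = 1.7:
  4 − x² = 4 − (1.7)² = 4 − 2.890000 = 1.110000.
  √(4 − x²) = 1.053565.
  1/(2π) = 0.159155.
  ρ_sc(1.7) = 0.159155 · 1.053565 = 0.167680.

Rounded to 5 decimal places: ρ_sc(1.7) ≈ 0.16768.


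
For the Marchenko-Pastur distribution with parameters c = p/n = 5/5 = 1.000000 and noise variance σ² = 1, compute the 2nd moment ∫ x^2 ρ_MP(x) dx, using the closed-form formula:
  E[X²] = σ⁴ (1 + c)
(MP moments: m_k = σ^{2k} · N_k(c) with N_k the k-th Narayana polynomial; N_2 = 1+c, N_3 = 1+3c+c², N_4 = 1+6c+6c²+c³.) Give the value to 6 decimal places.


E[X²] = σ⁴ (1 + c) (second MP moment). With σ² = 1 (so σ⁴ = 1) and c = 5/5 = 1.000000: E[X²] = 1 · (1 + 1.000000) = 1 · 2.000000.

So E[X^2] = 2.000000.


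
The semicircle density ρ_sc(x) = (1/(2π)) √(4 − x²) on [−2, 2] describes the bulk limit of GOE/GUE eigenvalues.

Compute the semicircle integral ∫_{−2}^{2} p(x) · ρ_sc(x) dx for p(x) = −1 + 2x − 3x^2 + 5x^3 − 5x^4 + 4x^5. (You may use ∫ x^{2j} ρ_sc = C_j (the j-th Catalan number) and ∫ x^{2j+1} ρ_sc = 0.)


Write p(x) = Σ a_i x^i, split into monomials and integrate each against ρ_sc separately.
Using ∫ x^{2j} ρ_sc = C_j = (1/(j+1)) C(2j, j) (Catalan numbers) and ∫ x^{2j+1} ρ_sc = 0 (odd monomials vanish by symmetry):
  i = 0 (even): a_0 · C_{0} = -1 · 1 = -1
  i = 1 (odd): ∫ x^1 ρ_sc = 0 (vanishes)
  i = 2 (even): a_2 · C_{1} = -3 · 1 = -3
  i = 3 (odd): ∫ x^3 ρ_sc = 0 (vanishes)
  i = 4 (even): a_4 · C_{2} = -5 · 2 = -10
  i = 5 (odd): ∫ x^5 ρ_sc = 0 (vanishes)

Summing the contributions: ∫_{−2}^{2} p(x) ρ_sc(x) dx = (-1) + (-3) + (-10) = -14.


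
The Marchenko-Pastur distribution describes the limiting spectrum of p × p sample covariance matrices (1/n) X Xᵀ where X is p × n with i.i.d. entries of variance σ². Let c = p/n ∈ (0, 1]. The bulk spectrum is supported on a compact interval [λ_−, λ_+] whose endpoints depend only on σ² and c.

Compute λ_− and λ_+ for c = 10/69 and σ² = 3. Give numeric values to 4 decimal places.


c = 10/69 = 0.144928; √c = 0.380693.
λ_− = σ² (1 − √c)² = 3 · (1 − 0.380693)² = 3 · (0.619307)² = 1.150622.
λ_+ = σ² (1 + √c)² = 3 · (1 + 0.380693)² = 3 · (1.380693)² = 5.718944.

Rounded to 4 decimal places: λ_− ≈ 1.1506, λ_+ ≈ 5.7189.


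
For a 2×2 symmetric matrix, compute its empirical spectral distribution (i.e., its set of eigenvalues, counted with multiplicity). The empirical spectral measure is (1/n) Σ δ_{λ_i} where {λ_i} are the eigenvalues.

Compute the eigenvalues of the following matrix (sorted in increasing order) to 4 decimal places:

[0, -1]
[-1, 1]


Since M is real symmetric, both eigenvalues are real; they are the roots of det(λI − M) = λ² − (tr M) λ + det M.
tr M = 0 + 1 = 1.
det M = 0·1 − (-1)² = 0 − 1 = -1.
Characteristic polynomial: λ² − λ − 1 = 0.
Discriminant Δ = (tr M)² − 4·det M = 1 − (-4) = 5; √Δ = 2.236068.
λ = (tr M ± √Δ)/2 = (1 ± 2.236068)/2, giving (tr M − √Δ)/2 = -0.6180 and (tr M + √Δ)/2 = 1.6180.

Eigenvalues sorted in increasing order: [-0.6180, 1.6180].


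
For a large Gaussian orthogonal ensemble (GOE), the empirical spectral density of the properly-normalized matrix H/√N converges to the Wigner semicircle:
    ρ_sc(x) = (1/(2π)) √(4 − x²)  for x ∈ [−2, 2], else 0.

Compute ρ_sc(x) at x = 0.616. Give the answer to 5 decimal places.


ρ_sc(x) = (1/(2π)) √(4 − x²). With x = 0.616:
  4 − x² = 4 − (0.616)² = 4 − 0.379456 = 3.620544.
  √(4 − x²) = 1.902773.
  1/(2π) = 0.159155.
  ρ_sc(0.616) = 0.159155 · 1.902773 = 0.302836.

Rounded to 5 decimal places: ρ_sc(0.616) ≈ 0.30284.


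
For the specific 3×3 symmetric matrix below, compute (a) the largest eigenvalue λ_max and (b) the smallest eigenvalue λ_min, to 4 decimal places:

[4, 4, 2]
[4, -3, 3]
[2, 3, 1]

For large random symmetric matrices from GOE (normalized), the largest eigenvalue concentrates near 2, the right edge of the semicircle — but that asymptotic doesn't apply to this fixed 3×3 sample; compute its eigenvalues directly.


Since M is real symmetric, all three eigenvalues are real; they are the roots of det(λI − M) = λ³ − (tr M) λ² + s λ − det M, where s is the sum of the principal 2×2 minors.
tr M = 4 + (-3) + 1 = 2.
s = (4·(-3) − 4²) + (4·1 − 2²) + ((-3)·1 − 3²) = -28 + 0 + (-12) = -40.
det M (expand along row 1) = 4·(-12) − 4·(-2) + 2·18 = -4.
Characteristic polynomial: λ³ − 2λ² − 40λ + 4 = 0.
Substitute λ = y + (tr M)/3 = y + 0.666667 to remove the quadratic term: y³ + p·y + q = 0 with p = s − (tr M)²/3 = -41.333333 and q = −2(tr M)³/27 + (tr M)·s/3 − det M = -23.259259.
Three real roots ⇒ use the trigonometric (Viète) form: r = 2√(−p/3) = 7.423686, φ = arccos(3q/(p·r)) = arccos(0.227403) = 1.341386 rad.
y_k = r·cos(φ/3 − 2πk/3) for k = 0, 1, 2 gives y = 6.693881, -0.567137, -6.126743.
λ_k = y_k + 0.666667 gives λ = 7.3605, 0.0995, -5.4601 (check: the sum is 2.0000 = tr M).

Hence λ_max = 7.3605 and λ_min = -5.4601.


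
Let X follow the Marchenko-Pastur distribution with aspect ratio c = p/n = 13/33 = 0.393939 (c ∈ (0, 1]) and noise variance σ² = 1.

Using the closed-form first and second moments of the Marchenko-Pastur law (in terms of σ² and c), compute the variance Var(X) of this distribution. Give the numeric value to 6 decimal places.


Recall the MP moments m_1 = E[X] = σ² and m_2 = E[X²] = σ⁴ (1 + c).
m_1 = E[X] = σ² = 1, so m_1² = 1.
m_2 = E[X²] = σ⁴ (1 + c) = 1 · (1 + 0.393939) = 1 · 1.393939 = 1.393939.
(Note m_2 − m_1² simplifies to c · σ⁴ = 0.393939 · 1.)

Var(X) = m_2 − m_1² = 1.393939 − 1 = 0.393939.


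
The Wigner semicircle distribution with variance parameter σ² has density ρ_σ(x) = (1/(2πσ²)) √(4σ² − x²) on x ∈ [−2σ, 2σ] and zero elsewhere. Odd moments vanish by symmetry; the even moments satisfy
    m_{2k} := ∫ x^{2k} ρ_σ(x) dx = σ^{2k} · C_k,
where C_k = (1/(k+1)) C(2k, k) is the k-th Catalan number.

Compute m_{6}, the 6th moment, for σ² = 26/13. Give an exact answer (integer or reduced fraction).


By the scaled semicircle moment identity, m_{2k} = σ^{2k} · C_k with k = 3.
C_3 = (1/(k+1)) · C(2k, k) = (1/4) · C(6, 3) = (1/4) · 20 = 5.
σ^{2k} = (σ²)^k = (26/13)^3 = 8.

Therefore m_{6} = σ^{6} · C_3 = 8 · 5 = 40.


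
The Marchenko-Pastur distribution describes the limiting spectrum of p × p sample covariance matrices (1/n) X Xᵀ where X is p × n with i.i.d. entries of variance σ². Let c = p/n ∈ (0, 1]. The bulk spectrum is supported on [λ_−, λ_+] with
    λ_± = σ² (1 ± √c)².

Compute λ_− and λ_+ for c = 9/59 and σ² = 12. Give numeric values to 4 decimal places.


c = 9/59 = 0.152542; √c = 0.390567.
λ_− = σ² (1 − √c)² = 12 · (1 − 0.390567)² = 12 · (0.609433)² = 4.456907.
λ_+ = σ² (1 + √c)² = 12 · (1 + 0.390567)² = 12 · (1.390567)² = 23.204110.

Rounded to 4 decimal places: λ_− ≈ 4.4569, λ_+ ≈ 23.2041.


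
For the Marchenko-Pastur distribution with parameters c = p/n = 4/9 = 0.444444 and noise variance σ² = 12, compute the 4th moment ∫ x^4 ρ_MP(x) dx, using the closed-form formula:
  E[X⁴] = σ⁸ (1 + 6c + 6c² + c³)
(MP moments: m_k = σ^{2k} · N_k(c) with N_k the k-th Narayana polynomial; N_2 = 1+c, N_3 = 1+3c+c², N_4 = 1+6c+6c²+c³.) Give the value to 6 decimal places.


E[X⁴] = σ⁸ (1 + 6c + 6c² + c³) (fourth MP moment). With σ² = 12 (so σ⁸ = 20736) and c = 4/9 = 0.444444: E[X⁴] = 20736 · (1 + 6·0.444444 + 6·(0.444444)² + (0.444444)³) = 20736 · 4.939643.

So E[X^4] = 102428.444444.


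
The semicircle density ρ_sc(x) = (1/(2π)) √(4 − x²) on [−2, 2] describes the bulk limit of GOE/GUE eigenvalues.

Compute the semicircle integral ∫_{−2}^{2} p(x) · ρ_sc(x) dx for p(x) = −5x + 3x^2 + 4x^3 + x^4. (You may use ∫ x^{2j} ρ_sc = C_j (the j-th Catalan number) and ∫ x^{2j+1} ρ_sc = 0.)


Write p(x) = Σ a_i x^i, split into monomials and integrate each against ρ_sc separately.
Using ∫ x^{2j} ρ_sc = C_j = (1/(j+1)) C(2j, j) (Catalan numbers) and ∫ x^{2j+1} ρ_sc = 0 (odd monomials vanish by symmetry):
  i = 1 (odd): ∫ x^1 ρ_sc = 0 (vanishes)
  i = 2 (even): a_2 · C_{1} = 3 · 1 = 3
  i = 3 (odd): ∫ x^3 ρ_sc = 0 (vanishes)
  i = 4 (even): a_4 · C_{2} = 1 · 2 = 2

Summing the contributions: ∫_{−2}^{2} p(x) ρ_sc(x) dx = 3 + 2 = 5.


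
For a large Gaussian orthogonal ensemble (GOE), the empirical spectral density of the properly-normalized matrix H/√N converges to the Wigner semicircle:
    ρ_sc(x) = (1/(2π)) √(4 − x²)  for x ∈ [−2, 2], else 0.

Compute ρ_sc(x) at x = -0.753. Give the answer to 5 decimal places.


ρ_sc(x) = (1/(2π)) √(4 − x²). With x = -0.753:
  4 − x² = 4 − (-0.753)² = 4 − 0.567009 = 3.432991.
  √(4 − x²) = 1.852833.
  1/(2π) = 0.159155.
  ρ_sc(-0.753) = 0.159155 · 1.852833 = 0.294888.

Rounded to 5 decimal places: ρ_sc(-0.753) ≈ 0.29489.


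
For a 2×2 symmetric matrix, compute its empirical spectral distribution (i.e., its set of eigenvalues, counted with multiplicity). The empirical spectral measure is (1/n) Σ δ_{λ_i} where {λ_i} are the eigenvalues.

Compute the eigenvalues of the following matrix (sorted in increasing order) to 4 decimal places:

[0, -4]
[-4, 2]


Since M is real symmetric, both eigenvalues are real; they are the roots of det(λI − M) = λ² − (tr M) λ + det M.
tr M = 0 + 2 = 2.
det M = 0·2 − (-4)² = 0 − 16 = -16.
Characteristic polynomial: λ² − 2λ − 16 = 0.
Discriminant Δ = (tr M)² − 4·det M = 4 − (-64) = 68; √Δ = 8.246211.
λ = (tr M ± √Δ)/2 = (2 ± 8.246211)/2, giving (tr M − √Δ)/2 = -3.1231 and (tr M + √Δ)/2 = 5.1231.

Eigenvalues sorted in increasing order: [-3.1231, 5.1231].


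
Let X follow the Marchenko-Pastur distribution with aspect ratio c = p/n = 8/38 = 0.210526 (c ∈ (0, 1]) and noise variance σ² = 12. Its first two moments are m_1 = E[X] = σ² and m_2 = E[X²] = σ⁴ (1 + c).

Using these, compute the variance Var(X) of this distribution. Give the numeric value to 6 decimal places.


m_1 = E[X] = σ² = 12, so m_1² = 144.
m_2 = E[X²] = σ⁴ (1 + c) = 144 · (1 + 0.210526) = 144 · 1.210526 = 174.315789.
(Note m_2 − m_1² simplifies to c · σ⁴ = 0.210526 · 144.)

Var(X) = m_2 − m_1² = 174.315789 − 144 = 30.315789.


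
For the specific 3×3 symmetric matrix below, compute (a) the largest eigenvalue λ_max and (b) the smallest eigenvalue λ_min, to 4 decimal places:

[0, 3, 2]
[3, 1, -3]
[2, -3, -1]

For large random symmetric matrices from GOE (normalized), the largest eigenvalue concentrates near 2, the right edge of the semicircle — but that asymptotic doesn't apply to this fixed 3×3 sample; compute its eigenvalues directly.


Since M is real symmetric, all three eigenvalues are real; they are the roots of det(λI − M) = λ³ − (tr M) λ² + s λ − det M, where s is the sum of the principal 2×2 minors.
tr M = 0 + 1 + (-1) = 0.
s = (0·1 − 3²) + (0·(-1) − 2²) + (1·(-1) − (-3)²) = -9 + (-4) + (-10) = -23.
det M (expand along row 1) = 0·(-10) − 3·3 + 2·(-11) = -31.
Characteristic polynomial: λ³ − 23λ + 31 = 0.
Substitute λ = y + (tr M)/3 = y + 0.000000 to remove the quadratic term: y³ + p·y + q = 0 with p = s − (tr M)²/3 = -23.000000 and q = −2(tr M)³/27 + (tr M)·s/3 − det M = 31.000000.
Three real roots ⇒ use the trigonometric (Viète) form: r = 2√(−p/3) = 5.537749, φ = arccos(3q/(p·r)) = arccos(-0.730166) = 2.389362 rad.
y_k = r·cos(φ/3 − 2πk/3) for k = 0, 1, 2 gives y = 3.872250, 1.492324, -5.364574.
λ_k = y_k + 0.000000 gives λ = 3.8722, 1.4923, -5.3646 (check: the sum is 0.0000 = tr M).

Hence λ_max = 3.8722 and λ_min = -5.3646.


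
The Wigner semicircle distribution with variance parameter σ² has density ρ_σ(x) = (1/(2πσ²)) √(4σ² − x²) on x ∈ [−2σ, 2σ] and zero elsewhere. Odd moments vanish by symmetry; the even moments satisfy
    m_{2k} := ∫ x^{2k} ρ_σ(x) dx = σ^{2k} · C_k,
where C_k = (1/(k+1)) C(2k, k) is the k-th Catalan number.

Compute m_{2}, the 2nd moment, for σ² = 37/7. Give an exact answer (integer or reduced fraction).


By the scaled semicircle moment identity, m_{2k} = σ^{2k} · C_k with k = 1.
C_1 = (1/(k+1)) · C(2k, k) = (1/2) · C(2, 1) = (1/2) · 2 = 1.
σ^{2k} = (σ²)^k = (37/7)^1 = 37/7.

Therefore m_{2} = σ^{2} · C_1 = (37/7) · 1 = 37/7.


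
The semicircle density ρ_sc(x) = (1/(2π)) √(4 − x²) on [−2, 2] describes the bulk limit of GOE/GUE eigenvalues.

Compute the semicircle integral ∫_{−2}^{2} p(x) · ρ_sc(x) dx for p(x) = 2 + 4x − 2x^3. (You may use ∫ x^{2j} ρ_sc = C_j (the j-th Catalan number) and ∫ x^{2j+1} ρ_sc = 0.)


Write p(x) = Σ a_i x^i, split into monomials and integrate each against ρ_sc separately.
Using ∫ x^{2j} ρ_sc = C_j = (1/(j+1)) C(2j, j) (Catalan numbers) and ∫ x^{2j+1} ρ_sc = 0 (odd monomials vanish by symmetry):
  i = 0 (even): a_0 · C_{0} = 2 · 1 = 2
  i = 1 (odd): ∫ x^1 ρ_sc = 0 (vanishes)
  i = 3 (odd): ∫ x^3 ρ_sc = 0 (vanishes)

Summing the contributions: ∫_{−2}^{2} p(x) ρ_sc(x) dx = 2.


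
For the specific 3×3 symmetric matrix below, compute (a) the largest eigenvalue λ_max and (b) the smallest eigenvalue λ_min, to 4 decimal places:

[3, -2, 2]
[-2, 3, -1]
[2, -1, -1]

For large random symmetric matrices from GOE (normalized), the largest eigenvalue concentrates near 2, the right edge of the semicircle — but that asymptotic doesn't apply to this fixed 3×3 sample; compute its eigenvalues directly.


Since M is real symmetric, all three eigenvalues are real; they are the roots of det(λI − M) = λ³ − (tr M) λ² + s λ − det M, where s is the sum of the principal 2×2 minors.
tr M = 3 + 3 + (-1) = 5.
s = (3·3 − (-2)²) + (3·(-1) − 2²) + (3·(-1) − (-1)²) = 5 + (-7) + (-4) = -6.
det M (expand along row 1) = 3·(-4) − (-2)·4 + 2·(-4) = -12.
Characteristic polynomial: λ³ − 5λ² − 6λ + 12 = 0.
Substitute λ = y + (tr M)/3 = y + 1.666667 to remove the quadratic term: y³ + p·y + q = 0 with p = s − (tr M)²/3 = -14.333333 and q = −2(tr M)³/27 + (tr M)·s/3 − det M = -7.259259.
Three real roots ⇒ use the trigonometric (Viète) form: r = 2√(−p/3) = 4.371626, φ = arccos(3q/(p·r)) = arccos(0.347555) = 1.215834 rad.
y_k = r·cos(φ/3 − 2πk/3) for k = 0, 1, 2 gives y = 4.017493, -0.516048, -3.501445.
λ_k = y_k + 1.666667 gives λ = 5.6842, 1.1506, -1.8348 (check: the sum is 5.0000 = tr M).

Hence λ_max = 5.6842 and λ_min = -1.8348.


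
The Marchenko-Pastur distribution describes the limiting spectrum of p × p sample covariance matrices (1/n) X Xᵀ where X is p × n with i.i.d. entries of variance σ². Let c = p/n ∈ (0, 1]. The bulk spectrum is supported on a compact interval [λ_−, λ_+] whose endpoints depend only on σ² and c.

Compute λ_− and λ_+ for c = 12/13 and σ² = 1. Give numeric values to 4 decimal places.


c = 12/13 = 0.923077; √c = 0.960769.
λ_− = σ² (1 − √c)² = 1 · (1 − 0.960769)² = 1 · (0.039231)² = 0.001539.
λ_+ = σ² (1 + √c)² = 1 · (1 + 0.960769)² = 1 · (1.960769)² = 3.844615.

Rounded to 4 decimal places: λ_− ≈ 0.0015, λ_+ ≈ 3.8446.


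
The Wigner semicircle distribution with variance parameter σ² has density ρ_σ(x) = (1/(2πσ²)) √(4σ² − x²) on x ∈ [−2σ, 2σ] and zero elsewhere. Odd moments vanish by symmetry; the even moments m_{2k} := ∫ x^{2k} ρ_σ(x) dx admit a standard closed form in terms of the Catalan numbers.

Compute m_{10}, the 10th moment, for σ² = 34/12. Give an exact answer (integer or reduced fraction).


By the scaled semicircle moment identity, m_{2k} = σ^{2k} · C_k with k = 5.
C_5 = (1/(k+1)) · C(2k, k) = (1/6) · C(10, 5) = (1/6) · 252 = 42.
σ^{2k} = (σ²)^k = (34/12)^5 = 1419857/7776.

Therefore m_{10} = σ^{10} · C_5 = (1419857/7776) · 42 = 9938999/1296.


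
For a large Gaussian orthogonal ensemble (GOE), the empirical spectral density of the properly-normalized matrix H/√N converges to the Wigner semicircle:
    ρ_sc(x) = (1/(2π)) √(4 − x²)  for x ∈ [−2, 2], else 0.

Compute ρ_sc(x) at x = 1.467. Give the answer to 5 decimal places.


ρ_sc(x) = (1/(2π)) √(4 − x²). With x = 1.467:
  4 − x² = 4 − (1.467)² = 4 − 2.152089 = 1.847911.
  √(4 − x²) = 1.359379.
  1/(2π) = 0.159155.
  ρ_sc(1.467) = 0.159155 · 1.359379 = 0.216352.

Rounded to 5 decimal places: ρ_sc(1.467) ≈ 0.21635.


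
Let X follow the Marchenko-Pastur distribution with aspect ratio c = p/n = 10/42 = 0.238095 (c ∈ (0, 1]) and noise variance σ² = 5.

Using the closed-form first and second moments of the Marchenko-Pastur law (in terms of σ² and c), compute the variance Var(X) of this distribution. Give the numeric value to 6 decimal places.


Recall the MP moments m_1 = E[X] = σ² and m_2 = E[X²] = σ⁴ (1 + c).
m_1 = E[X] = σ² = 5, so m_1² = 25.
m_2 = E[X²] = σ⁴ (1 + c) = 25 · (1 + 0.238095) = 25 · 1.238095 = 30.952381.
(Note m_2 − m_1² simplifies to c · σ⁴ = 0.238095 · 25.)

Var(X) = m_2 − m_1² = 30.952381 − 25 = 5.952381.


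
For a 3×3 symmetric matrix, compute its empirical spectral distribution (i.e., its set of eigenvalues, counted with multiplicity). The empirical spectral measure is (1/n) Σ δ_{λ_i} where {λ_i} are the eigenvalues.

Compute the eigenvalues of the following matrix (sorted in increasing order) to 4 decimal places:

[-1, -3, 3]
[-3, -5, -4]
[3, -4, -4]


Since M is real symmetric, all three eigenvalues are real; they are the roots of det(λI − M) = λ³ − (tr M) λ² + s λ − det M, where s is the sum of the principal 2×2 minors.
tr M = -1 + (-5) + (-4) = -10.
s = ((-1)·(-5) − (-3)²) + ((-1)·(-4) − 3²) + ((-5)·(-4) − (-4)²) = -4 + (-5) + 4 = -5.
det M (expand along row 1) = (-1)·4 − (-3)·24 + 3·27 = 149.
Characteristic polynomial: λ³ + 10λ² − 5λ − 149 = 0.
Substitute λ = y + (tr M)/3 = y − 3.333333 to remove the quadratic term: y³ + p·y + q = 0 with p = s − (tr M)²/3 = -38.333333 and q = −2(tr M)³/27 + (tr M)·s/3 − det M = -58.259259.
Three real roots ⇒ use the trigonometric (Viète) form: r = 2√(−p/3) = 7.149204, φ = arccos(3q/(p·r)) = arccos(0.637752) = 0.879220 rad.
y_k = r·cos(φ/3 − 2πk/3) for k = 0, 1, 2 gives y = 6.844365, -1.633515, -5.210850.
λ_k = y_k − 3.333333 gives λ = 3.5110, -4.9668, -8.5442 (check: the sum is -10.0000 = tr M).

Eigenvalues sorted in increasing order: [-8.5442, -4.9668, 3.5110].


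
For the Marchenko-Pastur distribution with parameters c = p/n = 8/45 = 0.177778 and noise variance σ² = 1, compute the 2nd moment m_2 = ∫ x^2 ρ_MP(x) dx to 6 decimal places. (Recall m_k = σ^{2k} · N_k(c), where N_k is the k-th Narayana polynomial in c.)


E[X²] = σ⁴ (1 + c) (second MP moment). With σ² = 1 (so σ⁴ = 1) and c = 8/45 = 0.177778: E[X²] = 1 · (1 + 0.177778) = 1 · 1.177778.

So E[X^2] = 1.177778.
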